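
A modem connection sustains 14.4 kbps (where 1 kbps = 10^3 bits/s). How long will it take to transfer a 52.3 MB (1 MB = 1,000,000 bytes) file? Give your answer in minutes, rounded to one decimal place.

484.3 minutes

52.3 MB = 52,300,000 bytes = 418,400,000 bits
14.4 kbps = 14,400 bits/s
time = 418,400,000 / 14,400 = 29,055.56 s
29,055.56 s / 60 = 484.3 minutes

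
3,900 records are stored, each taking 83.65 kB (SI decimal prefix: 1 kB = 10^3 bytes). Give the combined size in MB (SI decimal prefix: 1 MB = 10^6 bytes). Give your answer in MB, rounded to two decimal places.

326.24 MB

Total = 3,900 × 83.65 kB = 326,235 kB
= 326,235 × 1,000 bytes = 326,235,000 bytes
1 MB = 1,000,000 bytes
326,235,000 / 1,000,000 = 326.24 MB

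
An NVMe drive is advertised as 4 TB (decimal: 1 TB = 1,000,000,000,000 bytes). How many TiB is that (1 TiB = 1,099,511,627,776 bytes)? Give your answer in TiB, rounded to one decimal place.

3.6 TiB

4 TB × 1,000,000,000,000 bytes/TB = 4,000,000,000,000 bytes
1 TiB = 1,099,511,627,776 bytes
4,000,000,000,000 / 1,099,511,627,776 = 3.6 TiB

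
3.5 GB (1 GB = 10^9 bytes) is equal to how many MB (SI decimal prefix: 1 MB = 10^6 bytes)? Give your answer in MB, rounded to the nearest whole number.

3.5 GB × 1,000,000,000 bytes/GB = 3,500,000,000 bytes
1 MB = 1,000,000 bytes
3,500,000,000 / 1,000,000 = 3,500 MB

3,500 MB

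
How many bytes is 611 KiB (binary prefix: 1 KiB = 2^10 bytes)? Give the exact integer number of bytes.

625,664 bytes

611 × 1,024 = 625,664 bytes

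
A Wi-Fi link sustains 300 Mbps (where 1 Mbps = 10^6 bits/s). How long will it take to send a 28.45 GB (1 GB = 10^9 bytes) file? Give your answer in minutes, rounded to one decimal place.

12.6 minutes

28.45 GB = 28,450,000,000 bytes = 227,600,000,000 bits
300 Mbps = 300,000,000 bits/s
time = 227,600,000,000 / 300,000,000 = 758.67 s
758.67 s / 60 = 12.6 minutes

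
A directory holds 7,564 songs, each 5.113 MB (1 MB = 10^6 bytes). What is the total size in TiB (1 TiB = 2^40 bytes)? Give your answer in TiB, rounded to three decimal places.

Total = 7,564 × 5.113 MB = 38674.732 MB
= 38674.732 × 1,000,000 bytes = 38,674,732,000 bytes
1 TiB = 1,099,511,627,776 bytes
38,674,732,000 / 1,099,511,627,776 = 0.035 TiB

0.035 TiB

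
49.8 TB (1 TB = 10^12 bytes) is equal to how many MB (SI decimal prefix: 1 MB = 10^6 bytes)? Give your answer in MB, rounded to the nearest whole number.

49.8 TB = 49.8 × 10^12 bytes = 49,800,000,000,000 bytes
1 MB = 1,000,000 bytes
49,800,000,000,000 / 1,000,000 = 49,800,000 MB

49,800,000 MB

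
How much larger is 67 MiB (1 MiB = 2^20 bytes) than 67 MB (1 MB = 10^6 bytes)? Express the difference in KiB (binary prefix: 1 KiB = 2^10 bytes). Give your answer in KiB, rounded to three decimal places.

3,178.313 KiB

67 MiB = 67 × 1,048,576 = 70,254,592 bytes
67 MB = 67 × 1,000,000 = 67,000,000 bytes
difference = 3,254,592 bytes
3,254,592 / 1,024 = 3,178.313 KiB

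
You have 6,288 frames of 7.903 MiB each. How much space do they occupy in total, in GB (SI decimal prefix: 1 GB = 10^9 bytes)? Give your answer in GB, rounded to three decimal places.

Total = 6,288 × 7.903 MiB = 49694.064 MiB
= 49694.064 × 1,048,576 bytes = 52,108,002,852.864 bytes
1 GB = 1,000,000,000 bytes
52,108,002,852.864 / 1,000,000,000 = 52.108 GB

52.108 GB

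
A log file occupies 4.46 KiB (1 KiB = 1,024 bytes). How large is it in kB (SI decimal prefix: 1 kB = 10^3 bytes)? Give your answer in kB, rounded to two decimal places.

4.57 kB

4.46 KiB = 4.46 × 2^10 bytes = 4,567.04 bytes
1 kB = 1,000 bytes
4,567.04 / 1,000 = 4.57 kB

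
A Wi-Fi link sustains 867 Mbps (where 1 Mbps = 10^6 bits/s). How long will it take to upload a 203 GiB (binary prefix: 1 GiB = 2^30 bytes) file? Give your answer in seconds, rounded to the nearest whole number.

2,011 seconds

203 GiB = 217,969,590,272 bytes = 1,743,756,722,176 bits
867 Mbps = 867,000,000 bits/s
time = 1,743,756,722,176 / 867,000,000 = 2,011 s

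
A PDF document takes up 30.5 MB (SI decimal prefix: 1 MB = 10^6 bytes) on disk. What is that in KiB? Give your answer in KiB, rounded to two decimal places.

29,785.16 KiB

30.5 MB × 1,000,000 bytes/MB = 30,500,000 bytes
1 KiB = 1,024 bytes
30,500,000 / 1,024 = 29,785.16 KiB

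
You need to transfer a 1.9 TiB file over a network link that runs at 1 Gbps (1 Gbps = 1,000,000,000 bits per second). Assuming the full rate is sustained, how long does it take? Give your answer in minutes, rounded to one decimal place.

278.5 minutes

1.9 TiB = 2,089,072,092,774.4 bytes = 16,712,576,742,195.2 bits
1 Gbps = 1,000,000,000 bits/s
time = 16,712,576,742,195.2 / 1,000,000,000 = 16,712.58 s
16,712.58 s / 60 = 278.5 minutes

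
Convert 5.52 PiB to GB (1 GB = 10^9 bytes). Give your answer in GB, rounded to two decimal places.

6,214,967.49 GB

5.52 PiB = 5.52 × 2^50 bytes = 6,214,967,485,771,284.48 bytes
1 GB = 1,000,000,000 bytes
6,214,967,485,771,284.48 / 1,000,000,000 = 6,214,967.49 GB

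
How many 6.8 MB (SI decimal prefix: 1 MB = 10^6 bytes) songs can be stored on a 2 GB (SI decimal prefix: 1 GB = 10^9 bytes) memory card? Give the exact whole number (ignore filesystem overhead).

Capacity: 2 GB = 2,000,000,000 bytes
Per item: 6.8 MB = 6,800,000 bytes
⌊2,000,000,000 / 6,800,000⌋ = 294

294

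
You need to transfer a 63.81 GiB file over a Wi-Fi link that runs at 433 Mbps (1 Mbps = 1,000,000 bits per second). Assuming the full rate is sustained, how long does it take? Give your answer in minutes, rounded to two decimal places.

63.81 GiB = 68,515,465,789.44 bytes = 548,123,726,315.52 bits
433 Mbps = 433,000,000 bits/s
time = 548,123,726,315.52 / 433,000,000 = 1,265.875 s
1,265.875 s / 60 = 21.10 minutes

21.10 minutes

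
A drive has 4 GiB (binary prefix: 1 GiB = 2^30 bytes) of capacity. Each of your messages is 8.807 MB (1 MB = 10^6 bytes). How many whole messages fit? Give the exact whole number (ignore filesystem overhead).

Capacity: 4 GiB = 4,294,967,296 bytes
Per item: 8.807 MB = 8,807,000 bytes
⌊4,294,967,296 / 8,807,000⌋ = 487

487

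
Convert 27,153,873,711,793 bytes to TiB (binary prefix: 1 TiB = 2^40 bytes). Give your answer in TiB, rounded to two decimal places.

24.70 TiB

27,153,873,711,793 bytes given.
1 TiB = 1,099,511,627,776 bytes
27,153,873,711,793 / 1,099,511,627,776 = 24.70 TiB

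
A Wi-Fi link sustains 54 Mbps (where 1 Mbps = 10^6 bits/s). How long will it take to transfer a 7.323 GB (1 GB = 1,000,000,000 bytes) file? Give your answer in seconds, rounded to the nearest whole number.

1,085 seconds

7.323 GB = 7,323,000,000 bytes = 58,584,000,000 bits
54 Mbps = 54,000,000 bits/s
time = 58,584,000,000 / 54,000,000 = 1,085 s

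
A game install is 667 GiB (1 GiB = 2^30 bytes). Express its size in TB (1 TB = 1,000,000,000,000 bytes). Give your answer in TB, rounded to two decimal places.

0.72 TB

667 GiB = 667 × 2^30 bytes = 716,185,796,608 bytes
1 TB = 1,000,000,000,000 bytes
716,185,796,608 / 1,000,000,000,000 = 0.72 TB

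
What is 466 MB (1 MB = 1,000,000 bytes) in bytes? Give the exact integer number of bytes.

466,000,000 bytes

466 × 1,000,000 = 466,000,000 bytes  (1 MB = 10^6 bytes)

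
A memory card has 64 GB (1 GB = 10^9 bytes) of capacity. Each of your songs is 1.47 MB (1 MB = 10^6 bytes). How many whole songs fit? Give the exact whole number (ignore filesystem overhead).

Capacity: 64 GB = 64,000,000,000 bytes
Per item: 1.47 MB = 1,470,000 bytes
⌊64,000,000,000 / 1,470,000⌋ = 43,537

43,537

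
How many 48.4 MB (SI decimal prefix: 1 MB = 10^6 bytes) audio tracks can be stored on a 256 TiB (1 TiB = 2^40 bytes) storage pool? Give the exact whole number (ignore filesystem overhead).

5,815,598

Capacity: 256 TiB = 281,474,976,710,656 bytes
Per item: 48.4 MB = 48,400,000 bytes
⌊281,474,976,710,656 / 48,400,000⌋ = 5,815,598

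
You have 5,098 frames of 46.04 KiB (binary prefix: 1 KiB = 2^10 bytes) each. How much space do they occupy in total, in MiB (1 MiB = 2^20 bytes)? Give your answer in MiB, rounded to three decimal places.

Total = 5,098 × 46.04 KiB = 234711.92 KiB
= 234711.92 × 1,024 bytes = 240,345,006.08 bytes
1 MiB = 1,048,576 bytes
240,345,006.08 / 1,048,576 = 229.211 MiB

229.211 MiB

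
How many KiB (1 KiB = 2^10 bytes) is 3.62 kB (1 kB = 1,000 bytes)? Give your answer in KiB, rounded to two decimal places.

3.54 KiB

3.62 kB = 3.62 × 10^3 bytes = 3,620 bytes
1 KiB = 2^10 bytes = 1,024 bytes
3,620 / 1,024 = 3.54 KiB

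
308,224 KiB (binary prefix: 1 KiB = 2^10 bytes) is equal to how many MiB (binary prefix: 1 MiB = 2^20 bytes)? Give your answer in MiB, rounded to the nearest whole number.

308,224 KiB = 308,224 × 2^10 bytes = 315,621,376 bytes
1 MiB = 2^20 bytes = 1,048,576 bytes
315,621,376 / 1,048,576 = 301 MiB

301 MiB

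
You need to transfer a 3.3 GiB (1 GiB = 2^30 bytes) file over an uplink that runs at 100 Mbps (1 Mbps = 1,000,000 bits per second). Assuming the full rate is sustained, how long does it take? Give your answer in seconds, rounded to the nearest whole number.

3.3 GiB = 3,543,348,019.2 bytes = 28,346,784,153.6 bits
100 Mbps = 100,000,000 bits/s
time = 28,346,784,153.6 / 100,000,000 = 283 s

283 seconds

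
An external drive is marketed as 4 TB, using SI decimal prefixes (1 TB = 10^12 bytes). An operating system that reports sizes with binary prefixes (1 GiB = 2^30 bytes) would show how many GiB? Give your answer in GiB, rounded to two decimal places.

4 TB = 4 × 10^12 bytes = 4,000,000,000,000 bytes
1 GiB = 1,073,741,824 bytes
4,000,000,000,000 / 1,073,741,824 = 3,725.29 GiB

3,725.29 GiB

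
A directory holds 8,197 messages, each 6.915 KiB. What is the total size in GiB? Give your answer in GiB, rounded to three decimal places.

0.054 GiB

Total = 8,197 × 6.915 KiB = 56682.255 KiB
= 56682.255 × 1,024 bytes = 58,042,629.12 bytes
1 GiB = 1,073,741,824 bytes
58,042,629.12 / 1,073,741,824 = 0.054 GiB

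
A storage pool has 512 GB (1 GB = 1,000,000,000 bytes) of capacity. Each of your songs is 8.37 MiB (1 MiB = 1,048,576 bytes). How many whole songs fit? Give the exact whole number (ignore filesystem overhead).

Capacity: 512 GB = 512,000,000,000 bytes
Per item: 8.37 MiB = 8,776,581.12 bytes
⌊512,000,000,000 / 8,776,581.12⌋ = 58,337

58,337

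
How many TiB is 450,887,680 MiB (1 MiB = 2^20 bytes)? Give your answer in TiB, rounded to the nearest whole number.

430 TiB

450,887,680 MiB = 450,887,680 × 2^20 bytes = 472,789,999,943,680 bytes
1 TiB = 1,099,511,627,776 bytes
472,789,999,943,680 / 1,099,511,627,776 = 430 TiB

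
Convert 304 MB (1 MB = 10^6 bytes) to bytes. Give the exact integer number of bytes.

304,000,000 bytes

304 × 1,000,000 = 304,000,000 bytes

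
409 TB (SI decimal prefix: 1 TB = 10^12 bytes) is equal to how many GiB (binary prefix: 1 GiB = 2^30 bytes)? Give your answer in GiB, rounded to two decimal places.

409 TB = 409 × 10^12 bytes = 409,000,000,000,000 bytes
1 GiB = 1,073,741,824 bytes
409,000,000,000,000 / 1,073,741,824 = 380,910.93 GiB

380,910.93 GiB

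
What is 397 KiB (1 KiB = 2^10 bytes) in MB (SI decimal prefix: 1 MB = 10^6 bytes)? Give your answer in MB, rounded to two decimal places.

0.41 MB

397 KiB × 1,024 bytes/KiB = 406,528 bytes
1 MB = 1,000,000 bytes
406,528 / 1,000,000 = 0.41 MB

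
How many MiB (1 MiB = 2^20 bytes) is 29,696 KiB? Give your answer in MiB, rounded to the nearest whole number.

29 MiB

29,696 KiB = 29,696 × 2^10 bytes = 30,408,704 bytes
1 MiB = 2^20 bytes = 1,048,576 bytes
30,408,704 / 1,048,576 = 29 MiB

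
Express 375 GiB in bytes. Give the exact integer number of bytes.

375 × 1,073,741,824 = 402,653,184,000 bytes

402,653,184,000 bytes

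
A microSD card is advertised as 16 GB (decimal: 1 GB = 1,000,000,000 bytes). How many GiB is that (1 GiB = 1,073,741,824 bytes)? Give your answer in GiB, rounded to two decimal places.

16 GB = 16 × 10^9 bytes = 16,000,000,000 bytes
1 GiB = 1,073,741,824 bytes
16,000,000,000 / 1,073,741,824 = 14.90 GiB

14.90 GiB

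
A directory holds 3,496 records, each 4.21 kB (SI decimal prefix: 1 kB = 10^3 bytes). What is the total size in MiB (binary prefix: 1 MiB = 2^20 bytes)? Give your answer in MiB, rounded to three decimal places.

14.036 MiB

Total = 3,496 × 4.21 kB = 14718.16 kB
= 14718.16 × 1,000 bytes = 14,718,160 bytes
1 MiB = 1,048,576 bytes
14,718,160 / 1,048,576 = 14.036 MiB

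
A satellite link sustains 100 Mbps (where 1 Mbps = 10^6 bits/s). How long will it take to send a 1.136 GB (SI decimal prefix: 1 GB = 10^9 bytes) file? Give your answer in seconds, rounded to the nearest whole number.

91 seconds

1.136 GB = 1,136,000,000 bytes = 9,088,000,000 bits
100 Mbps = 100,000,000 bits/s
time = 9,088,000,000 / 100,000,000 = 91 s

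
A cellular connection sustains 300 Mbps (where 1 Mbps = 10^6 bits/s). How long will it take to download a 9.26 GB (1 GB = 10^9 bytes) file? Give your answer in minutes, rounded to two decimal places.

4.12 minutes

9.26 GB = 9,260,000,000 bytes = 74,080,000,000 bits
300 Mbps = 300,000,000 bits/s
time = 74,080,000,000 / 300,000,000 = 246.933 s
246.933 s / 60 = 4.12 minutes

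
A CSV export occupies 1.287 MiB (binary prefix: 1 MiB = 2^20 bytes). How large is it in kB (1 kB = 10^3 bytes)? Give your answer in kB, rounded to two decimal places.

1.287 MiB = 1.287 × 2^20 bytes = 1,349,517.312 bytes
1 kB = 10^3 bytes = 1,000 bytes
1,349,517.312 / 1,000 = 1,349.52 kB

1,349.52 kB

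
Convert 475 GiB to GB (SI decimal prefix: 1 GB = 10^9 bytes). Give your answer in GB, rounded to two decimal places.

475 GiB = 475 × 2^30 bytes = 510,027,366,400 bytes
1 GB = 1,000,000,000 bytes
510,027,366,400 / 1,000,000,000 = 510.03 GB

510.03 GB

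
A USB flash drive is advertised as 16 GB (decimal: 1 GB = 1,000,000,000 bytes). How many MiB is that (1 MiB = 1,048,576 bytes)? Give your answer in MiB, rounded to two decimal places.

16 GB = 16 × 10^9 bytes = 16,000,000,000 bytes
1 MiB = 2^20 bytes = 1,048,576 bytes
16,000,000,000 / 1,048,576 = 15,258.79 MiB

15,258.79 MiB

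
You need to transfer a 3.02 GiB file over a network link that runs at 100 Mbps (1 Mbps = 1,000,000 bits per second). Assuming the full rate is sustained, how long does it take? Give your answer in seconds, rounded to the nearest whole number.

3.02 GiB = 3,242,700,308.48 bytes = 25,941,602,467.84 bits
100 Mbps = 100,000,000 bits/s
time = 25,941,602,467.84 / 100,000,000 = 259 s

259 seconds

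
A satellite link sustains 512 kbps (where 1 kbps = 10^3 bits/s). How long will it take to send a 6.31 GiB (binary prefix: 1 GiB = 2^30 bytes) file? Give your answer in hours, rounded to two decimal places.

29.41 hours

6.31 GiB = 6,775,310,909.44 bytes = 54,202,487,275.52 bits
512 kbps = 512,000 bits/s
time = 54,202,487,275.52 / 512,000 = 105,864.2330 s
105,864.2330 s / 3600 = 29.41 hours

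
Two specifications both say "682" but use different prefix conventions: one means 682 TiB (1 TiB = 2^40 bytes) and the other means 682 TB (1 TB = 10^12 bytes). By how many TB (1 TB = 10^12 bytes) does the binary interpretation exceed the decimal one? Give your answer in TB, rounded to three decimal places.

682 TiB = 682 × 1,099,511,627,776 = 749,866,930,143,232 bytes
682 TB = 682 × 1,000,000,000,000 = 682,000,000,000,000 bytes
difference = 67,866,930,143,232 bytes
67,866,930,143,232 / 1,000,000,000,000 = 67.867 TB

67.867 TB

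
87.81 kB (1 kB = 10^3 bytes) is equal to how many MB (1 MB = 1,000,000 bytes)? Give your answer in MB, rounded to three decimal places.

0.088 MB

87.81 kB × 1,000 bytes/kB = 87,810 bytes
1 MB = 10^6 bytes = 1,000,000 bytes
87,810 / 1,000,000 = 0.088 MB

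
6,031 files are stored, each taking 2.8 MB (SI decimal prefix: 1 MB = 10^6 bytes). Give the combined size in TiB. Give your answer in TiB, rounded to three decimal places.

0.015 TiB

Total = 6,031 × 2.8 MB = 16886.8 MB
= 16886.8 × 1,000,000 bytes = 16,886,800,000 bytes
1 TiB = 1,099,511,627,776 bytes
16,886,800,000 / 1,099,511,627,776 = 0.015 TiB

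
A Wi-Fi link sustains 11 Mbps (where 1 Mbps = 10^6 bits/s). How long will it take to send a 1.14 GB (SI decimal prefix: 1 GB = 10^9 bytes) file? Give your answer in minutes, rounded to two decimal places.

1.14 GB = 1,140,000,000 bytes = 9,120,000,000 bits
11 Mbps = 11,000,000 bits/s
time = 9,120,000,000 / 11,000,000 = 829.091 s
829.091 s / 60 = 13.82 minutes

13.82 minutes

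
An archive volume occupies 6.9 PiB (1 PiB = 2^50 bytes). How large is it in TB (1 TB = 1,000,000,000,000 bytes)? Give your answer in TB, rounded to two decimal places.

6.9 PiB = 6.9 × 2^50 bytes = 7,768,709,357,214,105.6 bytes
1 TB = 10^12 bytes = 1,000,000,000,000 bytes
7,768,709,357,214,105.6 / 1,000,000,000,000 = 7,768.71 TB

7,768.71 TB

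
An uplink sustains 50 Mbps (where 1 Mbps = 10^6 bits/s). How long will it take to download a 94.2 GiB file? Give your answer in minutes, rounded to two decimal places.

94.2 GiB = 101,146,479,820.8 bytes = 809,171,838,566.4 bits
50 Mbps = 50,000,000 bits/s
time = 809,171,838,566.4 / 50,000,000 = 16,183.437 s
16,183.437 s / 60 = 269.72 minutes

269.72 minutes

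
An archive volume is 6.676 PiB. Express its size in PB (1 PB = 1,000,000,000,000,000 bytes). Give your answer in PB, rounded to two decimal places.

7.52 PB

6.676 PiB = 6.676 × 2^50 bytes = 7,516,507,778,081,357.824 bytes
1 PB = 10^15 bytes = 1,000,000,000,000,000 bytes
7,516,507,778,081,357.824 / 1,000,000,000,000,000 = 7.52 PB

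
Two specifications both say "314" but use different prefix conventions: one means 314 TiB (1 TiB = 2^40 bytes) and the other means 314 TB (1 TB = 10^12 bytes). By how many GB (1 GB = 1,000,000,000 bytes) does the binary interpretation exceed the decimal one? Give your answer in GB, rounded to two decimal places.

314 TiB = 314 × 1,099,511,627,776 = 345,246,651,121,664 bytes
314 TB = 314 × 1,000,000,000,000 = 314,000,000,000,000 bytes
difference = 31,246,651,121,664 bytes
31,246,651,121,664 / 1,000,000,000 = 31,246.65 GB

31,246.65 GB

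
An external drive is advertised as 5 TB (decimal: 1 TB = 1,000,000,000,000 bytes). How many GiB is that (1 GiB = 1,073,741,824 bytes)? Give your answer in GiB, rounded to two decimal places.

4,656.61 GiB

5 TB = 5 × 10^12 bytes = 5,000,000,000,000 bytes
1 GiB = 1,073,741,824 bytes
5,000,000,000,000 / 1,073,741,824 = 4,656.61 GiB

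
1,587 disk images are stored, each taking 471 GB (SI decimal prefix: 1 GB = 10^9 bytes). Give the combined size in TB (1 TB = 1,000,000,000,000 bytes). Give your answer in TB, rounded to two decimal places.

747.48 TB

Total = 1,587 × 471 GB = 747,477 GB
= 747,477 × 1,000,000,000 bytes = 747,477,000,000,000 bytes
1 TB = 1,000,000,000,000 bytes
747,477,000,000,000 / 1,000,000,000,000 = 747.48 TB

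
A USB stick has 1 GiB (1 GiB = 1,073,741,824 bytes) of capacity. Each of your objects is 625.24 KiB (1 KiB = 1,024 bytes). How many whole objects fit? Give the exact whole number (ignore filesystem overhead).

Capacity: 1 GiB = 1,073,741,824 bytes
Per item: 625.24 KiB = 640,245.76 bytes
⌊1,073,741,824 / 640,245.76⌋ = 1,677

1,677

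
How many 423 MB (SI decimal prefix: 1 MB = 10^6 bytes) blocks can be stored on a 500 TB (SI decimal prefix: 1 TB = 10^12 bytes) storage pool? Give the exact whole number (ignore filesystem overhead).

Capacity: 500 TB = 500,000,000,000,000 bytes
Per item: 423 MB = 423,000,000 bytes
⌊500,000,000,000,000 / 423,000,000⌋ = 1,182,033

1,182,033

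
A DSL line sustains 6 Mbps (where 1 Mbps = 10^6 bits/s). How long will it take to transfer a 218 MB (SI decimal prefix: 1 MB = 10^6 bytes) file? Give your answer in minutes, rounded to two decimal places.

4.84 minutes

218 MB = 218,000,000 bytes = 1,744,000,000 bits
6 Mbps = 6,000,000 bits/s
time = 1,744,000,000 / 6,000,000 = 290.667 s
290.667 s / 60 = 4.84 minutes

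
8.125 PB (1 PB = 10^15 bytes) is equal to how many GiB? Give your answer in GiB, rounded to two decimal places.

7,566,995.92 GiB

8.125 PB × 1,000,000,000,000,000 bytes/PB = 8,125,000,000,000,000 bytes
1 GiB = 1,073,741,824 bytes
8,125,000,000,000,000 / 1,073,741,824 = 7,566,995.92 GiB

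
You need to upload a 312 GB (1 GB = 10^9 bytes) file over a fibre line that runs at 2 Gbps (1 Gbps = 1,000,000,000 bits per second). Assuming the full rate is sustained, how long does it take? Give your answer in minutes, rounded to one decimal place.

312 GB = 312,000,000,000 bytes = 2,496,000,000,000 bits
2 Gbps = 2,000,000,000 bits/s
time = 2,496,000,000,000 / 2,000,000,000 = 1,248.00 s
1,248.00 s / 60 = 20.8 minutes

20.8 minutes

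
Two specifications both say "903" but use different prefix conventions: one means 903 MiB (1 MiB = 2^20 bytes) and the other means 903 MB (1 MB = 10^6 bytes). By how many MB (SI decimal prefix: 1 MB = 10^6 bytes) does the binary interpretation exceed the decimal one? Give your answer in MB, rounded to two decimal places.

43.86 MB

903 MiB = 903 × 1,048,576 = 946,864,128 bytes
903 MB = 903 × 1,000,000 = 903,000,000 bytes
difference = 43,864,128 bytes
43,864,128 / 1,000,000 = 43.86 MB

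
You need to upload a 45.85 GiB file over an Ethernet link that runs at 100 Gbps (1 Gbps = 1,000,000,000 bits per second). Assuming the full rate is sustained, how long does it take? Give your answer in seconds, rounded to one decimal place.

3.9 seconds

45.85 GiB = 49,231,062,630.4 bytes = 393,848,501,043.2 bits
100 Gbps = 100,000,000,000 bits/s
time = 393,848,501,043.2 / 100,000,000,000 = 3.9 s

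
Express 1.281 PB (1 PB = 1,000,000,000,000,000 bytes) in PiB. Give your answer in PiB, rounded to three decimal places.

1.138 PiB

1.281 PB × 1,000,000,000,000,000 bytes/PB = 1,281,000,000,000,000 bytes
1 PiB = 2^50 bytes = 1,125,899,906,842,624 bytes
1,281,000,000,000,000 / 1,125,899,906,842,624 = 1.138 PiB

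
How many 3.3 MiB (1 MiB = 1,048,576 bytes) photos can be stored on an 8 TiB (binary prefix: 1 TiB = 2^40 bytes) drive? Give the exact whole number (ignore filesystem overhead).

2,542,002

Capacity: 8 TiB = 8,796,093,022,208 bytes
Per item: 3.3 MiB = 3,460,300.8 bytes
⌊8,796,093,022,208 / 3,460,300.8⌋ = 2,542,002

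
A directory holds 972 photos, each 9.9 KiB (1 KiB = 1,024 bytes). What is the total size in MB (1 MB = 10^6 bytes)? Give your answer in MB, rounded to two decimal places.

9.85 MB

Total = 972 × 9.9 KiB = 9622.8 KiB
= 9622.8 × 1,024 bytes = 9,853,747.2 bytes
1 MB = 1,000,000 bytes
9,853,747.2 / 1,000,000 = 9.85 MB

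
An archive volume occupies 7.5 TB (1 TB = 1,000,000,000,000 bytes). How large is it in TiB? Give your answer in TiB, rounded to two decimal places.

7.5 TB × 1,000,000,000,000 bytes/TB = 7,500,000,000,000 bytes
1 TiB = 2^40 bytes = 1,099,511,627,776 bytes
7,500,000,000,000 / 1,099,511,627,776 = 6.82 TiB

6.82 TiB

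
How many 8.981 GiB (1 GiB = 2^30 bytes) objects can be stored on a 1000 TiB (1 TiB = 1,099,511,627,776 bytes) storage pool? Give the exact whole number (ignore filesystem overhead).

Capacity: 1000 TiB = 1,099,511,627,776,000 bytes
Per item: 8.981 GiB = 9,643,275,321.344 bytes
⌊1,099,511,627,776,000 / 9,643,275,321.344⌋ = 114,018

114,018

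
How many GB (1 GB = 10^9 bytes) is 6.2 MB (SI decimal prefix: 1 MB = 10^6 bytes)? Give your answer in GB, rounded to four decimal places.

6.2 MB × 1,000,000 bytes/MB = 6,200,000 bytes
1 GB = 1,000,000,000 bytes
6,200,000 / 1,000,000,000 = 0.0062 GB

0.0062 GB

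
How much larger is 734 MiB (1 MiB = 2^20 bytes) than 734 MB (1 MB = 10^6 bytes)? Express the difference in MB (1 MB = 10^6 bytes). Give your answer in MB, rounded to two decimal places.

35.65 MB

734 MiB = 734 × 1,048,576 = 769,654,784 bytes
734 MB = 734 × 1,000,000 = 734,000,000 bytes
difference = 35,654,784 bytes
35,654,784 / 1,000,000 = 35.65 MB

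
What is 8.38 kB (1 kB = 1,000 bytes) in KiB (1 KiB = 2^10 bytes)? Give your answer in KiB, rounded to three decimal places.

8.184 KiB

8.38 kB = 8.38 × 10^3 bytes = 8,380 bytes
1 KiB = 2^10 bytes = 1,024 bytes
8,380 / 1,024 = 8.184 KiB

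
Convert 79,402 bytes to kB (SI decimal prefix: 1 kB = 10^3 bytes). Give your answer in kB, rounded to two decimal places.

79,402 bytes given.
1 kB = 10^3 bytes = 1,000 bytes
79,402 / 1,000 = 79.40 kB

79.40 kB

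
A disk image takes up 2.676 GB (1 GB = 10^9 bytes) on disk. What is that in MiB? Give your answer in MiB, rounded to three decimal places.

2.676 GB × 1,000,000,000 bytes/GB = 2,676,000,000 bytes
1 MiB = 2^20 bytes = 1,048,576 bytes
2,676,000,000 / 1,048,576 = 2,552.032 MiB

2,552.032 MiB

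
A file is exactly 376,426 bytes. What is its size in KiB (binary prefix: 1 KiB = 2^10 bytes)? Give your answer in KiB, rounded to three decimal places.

367.604 KiB

376,426 bytes given.
1 KiB = 1,024 bytes
376,426 / 1,024 = 367.604 KiB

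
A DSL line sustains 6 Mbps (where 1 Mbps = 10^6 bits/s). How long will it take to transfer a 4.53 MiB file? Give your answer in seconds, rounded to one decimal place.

6.3 seconds

4.53 MiB = 4,750,049.28 bytes = 38,000,394.24 bits
6 Mbps = 6,000,000 bits/s
time = 38,000,394.24 / 6,000,000 = 6.3 s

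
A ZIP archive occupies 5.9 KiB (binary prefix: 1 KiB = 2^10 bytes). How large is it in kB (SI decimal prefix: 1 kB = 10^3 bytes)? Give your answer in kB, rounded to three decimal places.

5.9 KiB × 1,024 bytes/KiB = 6,041.6 bytes
1 kB = 10^3 bytes = 1,000 bytes
6,041.6 / 1,000 = 6.042 kB

6.042 kB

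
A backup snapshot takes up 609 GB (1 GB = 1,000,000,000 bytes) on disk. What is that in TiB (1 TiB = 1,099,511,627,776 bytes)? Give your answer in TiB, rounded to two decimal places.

0.55 TiB

609 GB = 609 × 10^9 bytes = 609,000,000,000 bytes
1 TiB = 1,099,511,627,776 bytes
609,000,000,000 / 1,099,511,627,776 = 0.55 TiB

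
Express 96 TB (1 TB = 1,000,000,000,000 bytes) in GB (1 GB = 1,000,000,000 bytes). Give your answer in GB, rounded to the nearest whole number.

96 TB × 1,000,000,000,000 bytes/TB = 96,000,000,000,000 bytes
1 GB = 1,000,000,000 bytes
96,000,000,000,000 / 1,000,000,000 = 96,000 GB

96,000 GB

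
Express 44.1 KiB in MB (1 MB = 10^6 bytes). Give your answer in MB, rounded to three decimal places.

44.1 KiB = 44.1 × 2^10 bytes = 45,158.4 bytes
1 MB = 1,000,000 bytes
45,158.4 / 1,000,000 = 0.045 MB

0.045 MB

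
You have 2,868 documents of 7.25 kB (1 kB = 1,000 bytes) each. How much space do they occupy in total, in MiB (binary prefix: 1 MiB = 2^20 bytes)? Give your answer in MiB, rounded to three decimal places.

Total = 2,868 × 7.25 kB = 20,793 kB
= 20,793 × 1,000 bytes = 20,793,000 bytes
1 MiB = 1,048,576 bytes
20,793,000 / 1,048,576 = 19.830 MiB

19.830 MiB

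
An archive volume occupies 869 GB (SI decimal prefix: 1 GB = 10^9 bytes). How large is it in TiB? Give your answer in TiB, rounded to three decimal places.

869 GB × 1,000,000,000 bytes/GB = 869,000,000,000 bytes
1 TiB = 2^40 bytes = 1,099,511,627,776 bytes
869,000,000,000 / 1,099,511,627,776 = 0.790 TiB

0.790 TiB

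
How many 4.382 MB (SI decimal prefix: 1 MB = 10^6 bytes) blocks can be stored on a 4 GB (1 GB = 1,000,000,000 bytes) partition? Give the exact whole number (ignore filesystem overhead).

912

Capacity: 4 GB = 4,000,000,000 bytes
Per item: 4.382 MB = 4,382,000 bytes
⌊4,000,000,000 / 4,382,000⌋ = 912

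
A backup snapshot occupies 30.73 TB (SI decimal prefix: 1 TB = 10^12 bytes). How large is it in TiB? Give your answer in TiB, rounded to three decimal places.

30.73 TB = 30.73 × 10^12 bytes = 30,730,000,000,000 bytes
1 TiB = 1,099,511,627,776 bytes
30,730,000,000,000 / 1,099,511,627,776 = 27.949 TiB

27.949 TiB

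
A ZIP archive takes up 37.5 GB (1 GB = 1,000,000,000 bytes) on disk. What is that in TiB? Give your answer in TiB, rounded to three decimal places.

37.5 GB × 1,000,000,000 bytes/GB = 37,500,000,000 bytes
1 TiB = 1,099,511,627,776 bytes
37,500,000,000 / 1,099,511,627,776 = 0.034 TiB

0.034 TiB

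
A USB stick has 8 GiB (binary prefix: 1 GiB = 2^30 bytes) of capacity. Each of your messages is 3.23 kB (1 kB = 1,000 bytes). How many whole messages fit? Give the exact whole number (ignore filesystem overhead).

2,659,422

Capacity: 8 GiB = 8,589,934,592 bytes
Per item: 3.23 kB = 3,230 bytes
⌊8,589,934,592 / 3,230⌋ = 2,659,422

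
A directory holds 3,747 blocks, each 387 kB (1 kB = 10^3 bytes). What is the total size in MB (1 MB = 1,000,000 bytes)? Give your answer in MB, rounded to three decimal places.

Total = 3,747 × 387 kB = 1,450,089 kB
= 1,450,089 × 1,000 bytes = 1,450,089,000 bytes
1 MB = 1,000,000 bytes
1,450,089,000 / 1,000,000 = 1,450.089 MB

1,450.089 MB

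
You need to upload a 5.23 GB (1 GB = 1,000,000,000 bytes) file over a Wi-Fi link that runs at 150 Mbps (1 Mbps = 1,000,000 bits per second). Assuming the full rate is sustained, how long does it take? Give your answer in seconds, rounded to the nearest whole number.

5.23 GB = 5,230,000,000 bytes = 41,840,000,000 bits
150 Mbps = 150,000,000 bits/s
time = 41,840,000,000 / 150,000,000 = 279 s

279 seconds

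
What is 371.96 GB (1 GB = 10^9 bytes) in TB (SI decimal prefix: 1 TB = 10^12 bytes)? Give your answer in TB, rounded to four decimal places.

371.96 GB × 1,000,000,000 bytes/GB = 371,960,000,000 bytes
1 TB = 1,000,000,000,000 bytes
371,960,000,000 / 1,000,000,000,000 = 0.3720 TB

0.3720 TB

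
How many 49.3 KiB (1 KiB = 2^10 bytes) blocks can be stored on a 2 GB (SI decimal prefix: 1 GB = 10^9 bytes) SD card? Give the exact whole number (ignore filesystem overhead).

Capacity: 2 GB = 2,000,000,000 bytes
Per item: 49.3 KiB = 50,483.2 bytes
⌊2,000,000,000 / 50,483.2⌋ = 39,617

39,617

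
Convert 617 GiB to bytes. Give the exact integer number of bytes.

617 × 1,073,741,824 = 662,498,705,408 bytes

662,498,705,408 bytes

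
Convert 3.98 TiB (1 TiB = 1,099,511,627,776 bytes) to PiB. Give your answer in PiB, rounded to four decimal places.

0.0039 PiB

3.98 TiB × 1,099,511,627,776 bytes/TiB = 4,376,056,278,548.48 bytes
1 PiB = 2^50 bytes = 1,125,899,906,842,624 bytes
4,376,056,278,548.48 / 1,125,899,906,842,624 = 0.0039 PiB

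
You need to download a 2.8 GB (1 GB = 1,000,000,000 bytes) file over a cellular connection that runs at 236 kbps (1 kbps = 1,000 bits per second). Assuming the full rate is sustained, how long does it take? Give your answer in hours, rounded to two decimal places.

2.8 GB = 2,800,000,000 bytes = 22,400,000,000 bits
236 kbps = 236,000 bits/s
time = 22,400,000,000 / 236,000 = 94,915.2542 s
94,915.2542 s / 3600 = 26.37 hours

26.37 hours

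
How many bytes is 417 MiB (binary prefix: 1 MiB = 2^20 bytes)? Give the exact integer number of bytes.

417 × 1,048,576 = 437,256,192 bytes

437,256,192 bytes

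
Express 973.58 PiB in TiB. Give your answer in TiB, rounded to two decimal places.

973.58 PiB × 1,125,899,906,842,624 bytes/PiB = 1,096,153,631,303,841,873.92 bytes
1 TiB = 1,099,511,627,776 bytes
1,096,153,631,303,841,873.92 / 1,099,511,627,776 = 996,945.92 TiB

996,945.92 TiB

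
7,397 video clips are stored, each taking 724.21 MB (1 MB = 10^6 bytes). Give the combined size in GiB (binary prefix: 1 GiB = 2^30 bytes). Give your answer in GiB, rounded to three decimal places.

4,989.078 GiB

Total = 7,397 × 724.21 MB = 5356981.37 MB
= 5356981.37 × 1,000,000 bytes = 5,356,981,370,000 bytes
1 GiB = 1,073,741,824 bytes
5,356,981,370,000 / 1,073,741,824 = 4,989.078 GiB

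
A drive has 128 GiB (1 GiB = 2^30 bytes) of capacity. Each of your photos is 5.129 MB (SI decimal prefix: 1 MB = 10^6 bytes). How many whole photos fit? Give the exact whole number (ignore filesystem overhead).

26,796

Capacity: 128 GiB = 137,438,953,472 bytes
Per item: 5.129 MB = 5,129,000 bytes
⌊137,438,953,472 / 5,129,000⌋ = 26,796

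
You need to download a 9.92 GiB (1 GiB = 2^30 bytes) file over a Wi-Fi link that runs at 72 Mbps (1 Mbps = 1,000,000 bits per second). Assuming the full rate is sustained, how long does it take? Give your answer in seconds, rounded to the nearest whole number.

1,184 seconds

9.92 GiB = 10,651,518,894.08 bytes = 85,212,151,152.64 bits
72 Mbps = 72,000,000 bits/s
time = 85,212,151,152.64 / 72,000,000 = 1,184 s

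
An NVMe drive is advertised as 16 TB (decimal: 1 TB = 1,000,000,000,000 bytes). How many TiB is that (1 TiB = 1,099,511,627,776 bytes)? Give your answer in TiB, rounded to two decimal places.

16 TB = 16 × 10^12 bytes = 16,000,000,000,000 bytes
1 TiB = 1,099,511,627,776 bytes
16,000,000,000,000 / 1,099,511,627,776 = 14.55 TiB

14.55 TiB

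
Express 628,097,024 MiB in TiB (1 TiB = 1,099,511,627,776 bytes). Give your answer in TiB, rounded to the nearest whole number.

599 TiB

628,097,024 MiB × 1,048,576 bytes/MiB = 658,607,465,037,824 bytes
1 TiB = 1,099,511,627,776 bytes
658,607,465,037,824 / 1,099,511,627,776 = 599 TiB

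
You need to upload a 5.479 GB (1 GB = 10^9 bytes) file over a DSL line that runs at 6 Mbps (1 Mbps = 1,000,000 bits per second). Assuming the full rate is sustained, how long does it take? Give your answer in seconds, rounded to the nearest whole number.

7,305 seconds

5.479 GB = 5,479,000,000 bytes = 43,832,000,000 bits
6 Mbps = 6,000,000 bits/s
time = 43,832,000,000 / 6,000,000 = 7,305 s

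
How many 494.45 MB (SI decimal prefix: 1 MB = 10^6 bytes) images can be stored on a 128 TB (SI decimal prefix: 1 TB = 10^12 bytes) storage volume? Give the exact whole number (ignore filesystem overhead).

258,873

Capacity: 128 TB = 128,000,000,000,000 bytes
Per item: 494.45 MB = 494,450,000 bytes
⌊128,000,000,000,000 / 494,450,000⌋ = 258,873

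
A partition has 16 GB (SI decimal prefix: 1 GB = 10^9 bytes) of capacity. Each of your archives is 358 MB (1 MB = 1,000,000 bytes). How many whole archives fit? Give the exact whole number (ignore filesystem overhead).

Capacity: 16 GB = 16,000,000,000 bytes
Per item: 358 MB = 358,000,000 bytes
⌊16,000,000,000 / 358,000,000⌋ = 44

44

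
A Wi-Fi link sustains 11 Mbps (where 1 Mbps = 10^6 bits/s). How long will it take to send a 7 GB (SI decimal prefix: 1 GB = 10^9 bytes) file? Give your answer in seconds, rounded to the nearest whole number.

5,091 seconds

7 GB = 7,000,000,000 bytes = 56,000,000,000 bits
11 Mbps = 11,000,000 bits/s
time = 56,000,000,000 / 11,000,000 = 5,091 s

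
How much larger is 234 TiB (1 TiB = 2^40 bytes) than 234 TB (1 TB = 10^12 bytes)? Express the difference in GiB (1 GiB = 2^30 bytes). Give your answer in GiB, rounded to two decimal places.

21,686.52 GiB

234 TiB = 234 × 1,099,511,627,776 = 257,285,720,899,584 bytes
234 TB = 234 × 1,000,000,000,000 = 234,000,000,000,000 bytes
difference = 23,285,720,899,584 bytes
23,285,720,899,584 / 1,073,741,824 = 21,686.52 GiB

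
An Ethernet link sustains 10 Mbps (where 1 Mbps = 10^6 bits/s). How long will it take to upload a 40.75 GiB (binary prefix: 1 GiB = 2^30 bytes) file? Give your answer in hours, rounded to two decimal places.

9.72 hours

40.75 GiB = 43,754,979,328 bytes = 350,039,834,624 bits
10 Mbps = 10,000,000 bits/s
time = 350,039,834,624 / 10,000,000 = 35,003.9835 s
35,003.9835 s / 3600 = 9.72 hours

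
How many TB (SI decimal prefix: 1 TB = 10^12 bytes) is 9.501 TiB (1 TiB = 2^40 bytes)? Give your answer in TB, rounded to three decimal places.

9.501 TiB = 9.501 × 2^40 bytes = 10,446,459,975,499.776 bytes
1 TB = 10^12 bytes = 1,000,000,000,000 bytes
10,446,459,975,499.776 / 1,000,000,000,000 = 10.446 TB

10.446 TB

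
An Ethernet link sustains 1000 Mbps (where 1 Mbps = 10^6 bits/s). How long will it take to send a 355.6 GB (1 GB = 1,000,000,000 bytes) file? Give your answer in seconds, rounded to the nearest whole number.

355.6 GB = 355,600,000,000 bytes = 2,844,800,000,000 bits
1000 Mbps = 1,000,000,000 bits/s
time = 2,844,800,000,000 / 1,000,000,000 = 2,845 s

2,845 seconds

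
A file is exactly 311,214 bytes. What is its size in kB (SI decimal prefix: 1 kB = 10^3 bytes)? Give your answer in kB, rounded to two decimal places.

311.21 kB

311,214 bytes given.
1 kB = 10^3 bytes = 1,000 bytes
311,214 / 1,000 = 311.21 kB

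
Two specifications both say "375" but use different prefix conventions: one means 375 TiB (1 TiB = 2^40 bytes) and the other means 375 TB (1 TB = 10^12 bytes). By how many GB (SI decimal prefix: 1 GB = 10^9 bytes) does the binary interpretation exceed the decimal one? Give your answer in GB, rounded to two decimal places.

37,316.86 GB

375 TiB = 375 × 1,099,511,627,776 = 412,316,860,416,000 bytes
375 TB = 375 × 1,000,000,000,000 = 375,000,000,000,000 bytes
difference = 37,316,860,416,000 bytes
37,316,860,416,000 / 1,000,000,000 = 37,316.86 GB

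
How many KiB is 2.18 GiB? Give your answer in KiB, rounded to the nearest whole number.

2,285,896 KiB

2.18 GiB = 2.18 × 2^30 bytes = 2,340,757,176.32 bytes
1 KiB = 2^10 bytes = 1,024 bytes
2,340,757,176.32 / 1,024 = 2,285,896 KiB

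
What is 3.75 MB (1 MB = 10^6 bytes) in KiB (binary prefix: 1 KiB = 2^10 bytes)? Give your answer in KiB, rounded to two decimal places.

3.75 MB × 1,000,000 bytes/MB = 3,750,000 bytes
1 KiB = 1,024 bytes
3,750,000 / 1,024 = 3,662.11 KiB

3,662.11 KiB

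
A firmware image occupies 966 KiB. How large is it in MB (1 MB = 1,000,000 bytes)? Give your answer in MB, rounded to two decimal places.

966 KiB × 1,024 bytes/KiB = 989,184 bytes
1 MB = 1,000,000 bytes
989,184 / 1,000,000 = 0.99 MB

0.99 MB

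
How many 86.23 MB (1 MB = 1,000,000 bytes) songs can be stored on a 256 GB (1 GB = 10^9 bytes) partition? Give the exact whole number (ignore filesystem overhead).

Capacity: 256 GB = 256,000,000,000 bytes
Per item: 86.23 MB = 86,230,000 bytes
⌊256,000,000,000 / 86,230,000⌋ = 2,968

2,968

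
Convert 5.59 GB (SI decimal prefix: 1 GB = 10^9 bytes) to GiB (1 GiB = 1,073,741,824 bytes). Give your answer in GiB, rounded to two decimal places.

5.59 GB × 1,000,000,000 bytes/GB = 5,590,000,000 bytes
1 GiB = 2^30 bytes = 1,073,741,824 bytes
5,590,000,000 / 1,073,741,824 = 5.21 GiB

5.21 GiB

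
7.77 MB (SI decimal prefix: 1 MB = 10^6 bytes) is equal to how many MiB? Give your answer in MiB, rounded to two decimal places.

7.77 MB = 7.77 × 10^6 bytes = 7,770,000 bytes
1 MiB = 2^20 bytes = 1,048,576 bytes
7,770,000 / 1,048,576 = 7.41 MiB

7.41 MiB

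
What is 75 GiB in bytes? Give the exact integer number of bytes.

75 × 1,073,741,824 = 80,530,636,800 bytes

80,530,636,800 bytes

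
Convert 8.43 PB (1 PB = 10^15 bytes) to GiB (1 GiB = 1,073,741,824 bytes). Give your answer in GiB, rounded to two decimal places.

7,851,049.30 GiB

8.43 PB × 1,000,000,000,000,000 bytes/PB = 8,430,000,000,000,000 bytes
1 GiB = 2^30 bytes = 1,073,741,824 bytes
8,430,000,000,000,000 / 1,073,741,824 = 7,851,049.30 GiB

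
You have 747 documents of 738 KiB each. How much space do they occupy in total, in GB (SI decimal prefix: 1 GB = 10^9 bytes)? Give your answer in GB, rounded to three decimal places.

0.565 GB

Total = 747 × 738 KiB = 551,286 KiB
= 551,286 × 1,024 bytes = 564,516,864 bytes
1 GB = 1,000,000,000 bytes
564,516,864 / 1,000,000,000 = 0.565 GB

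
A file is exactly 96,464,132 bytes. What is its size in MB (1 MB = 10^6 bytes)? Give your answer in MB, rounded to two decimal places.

96,464,132 bytes given.
1 MB = 10^6 bytes = 1,000,000 bytes
96,464,132 / 1,000,000 = 96.46 MB

96.46 MB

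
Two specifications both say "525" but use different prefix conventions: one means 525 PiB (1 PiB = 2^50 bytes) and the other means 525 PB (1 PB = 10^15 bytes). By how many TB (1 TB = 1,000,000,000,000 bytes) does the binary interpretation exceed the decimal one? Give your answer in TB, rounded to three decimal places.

525 PiB = 525 × 1,125,899,906,842,624 = 591,097,451,092,377,600 bytes
525 PB = 525 × 1,000,000,000,000,000 = 525,000,000,000,000,000 bytes
difference = 66,097,451,092,377,600 bytes
66,097,451,092,377,600 / 1,000,000,000,000 = 66,097.451 TB

66,097.451 TB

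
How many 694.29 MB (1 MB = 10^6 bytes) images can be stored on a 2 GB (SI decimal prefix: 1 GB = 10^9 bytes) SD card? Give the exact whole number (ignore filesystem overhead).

Capacity: 2 GB = 2,000,000,000 bytes
Per item: 694.29 MB = 694,290,000 bytes
⌊2,000,000,000 / 694,290,000⌋ = 2

2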